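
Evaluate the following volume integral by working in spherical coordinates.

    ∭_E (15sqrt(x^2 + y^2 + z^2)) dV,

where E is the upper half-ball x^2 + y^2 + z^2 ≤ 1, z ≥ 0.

In spherical coordinates, x = ρ sin(φ) cos(θ), y = ρ sin(φ) sin(θ), z = ρ cos(φ), and dV = ρ^2 sin(φ) dρ dφ dθ.

The integrand becomes 15ρ, so

    ∭_E (15sqrt(x^2 + y^2 + z^2)) dV = ∫_{0}^{2π} ∫_{0}^{π/2} ∫_{0}^{1} (15ρ) · ρ^2 sin(φ) dρ dφ dθ.

Inner (ρ): 15sin(φ)/4.
Middle (φ): 15/4.
Outer (θ): 15π/2.

Therefore the triple integral equals 15π/2.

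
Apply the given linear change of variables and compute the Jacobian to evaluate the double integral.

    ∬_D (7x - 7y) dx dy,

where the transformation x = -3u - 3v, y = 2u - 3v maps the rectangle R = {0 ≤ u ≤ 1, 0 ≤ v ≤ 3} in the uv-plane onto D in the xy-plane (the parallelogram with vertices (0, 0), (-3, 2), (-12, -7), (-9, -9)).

Compute the Jacobian determinant of (x, y) with respect to (u, v):

    ∂(x,y)/∂(u,v) = | -3  -3 | = (-3)(-3) - (-3)(2) = 15.
                   | 2  -3 |

Its absolute value is |J| = 15 (the area scaling factor).

Substituting x = -3u - 3v, y = 2u - 3v into the integrand,

    7x - 7y → -35u,

so the integral becomes

    ∬_R (-35u) · |J| du dv = ∫_0^1 ∫_0^3 (-525u) dv du.

Inner (v): -1575u.
Outer (u): -1575/2.

Therefore ∬_D (7x - 7y) dx dy = -1575/2.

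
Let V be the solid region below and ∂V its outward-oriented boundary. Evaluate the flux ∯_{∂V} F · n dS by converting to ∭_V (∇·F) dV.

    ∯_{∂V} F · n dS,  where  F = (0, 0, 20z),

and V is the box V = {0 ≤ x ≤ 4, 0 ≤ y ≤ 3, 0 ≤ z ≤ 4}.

By the divergence theorem,

    ∯_{∂V} F · n dS = ∭_V (∇ · F) dV.

Compute the divergence:
    ∇ · F = ∂F_x/∂x + ∂F_y/∂y + ∂F_z/∂z = 0 + 0 + 20 = 20.

V is a rectangular box, so dV = dx dy dz with 0 ≤ x ≤ 4, 0 ≤ y ≤ 3, 0 ≤ z ≤ 4.

Integrate (20) over V as an iterated integral:

    ∭_V (∇·F) dV = ∫_0^{4} ∫_0^{3} ∫_0^{4} (20) dz dy dx.

Inner (z from 0 to 4): 80.
Middle (y from 0 to 3): 240.
Outer (x from 0 to 4): 960.

Therefore ∯_{∂V} F · n dS = 960.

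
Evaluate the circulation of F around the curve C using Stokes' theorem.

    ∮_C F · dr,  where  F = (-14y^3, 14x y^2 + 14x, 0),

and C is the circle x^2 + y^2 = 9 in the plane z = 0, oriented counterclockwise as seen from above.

Let S be the flat disk x^2 + y^2 ≤ 9 in the plane z = 0, with upward unit normal n̂ = ẑ. By Stokes' theorem,

    ∮_C F · dr = ∬_S (∇ × F) · n̂ dS = ∬_D (curl F)_z dA,

where D is the disk x^2 + y^2 ≤ 9.

Compute the curl of F = (-14y^3, 14x y^2 + 14x, 0):
    (∇ × F)_x = ∂F_z/∂y - ∂F_y/∂z = 0,
    (∇ × F)_y = ∂F_x/∂z - ∂F_z/∂x = 0,
    (∇ × F)_z = ∂F_y/∂x - ∂F_x/∂y = 56y^2 + 14.

On z = 0, (curl F)_z = 56y^2 + 14.

Convert to polar (x = r cos θ, y = r sin θ, dA = r dr dθ); the integrand becomes 56r^2sin(θ)^2 + 14, so

    ∬_D (curl F)_z dA = ∫_0^{2π} ∫_0^{3} (56r^2sin(θ)^2 + 14) · r dr dθ.

Inner (r from 0 to 3): 1134sin(θ)^2 + 63.
Outer (θ from 0 to 2π): 1260π.

Therefore ∮_C F · dr = 1260π.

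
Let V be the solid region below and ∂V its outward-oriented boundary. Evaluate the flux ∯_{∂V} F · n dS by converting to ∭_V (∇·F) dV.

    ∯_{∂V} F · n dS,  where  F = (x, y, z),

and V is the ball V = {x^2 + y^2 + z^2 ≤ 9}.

By the divergence theorem,

    ∯_{∂V} F · n dS = ∭_V (∇ · F) dV.

Compute the divergence:
    ∇ · F = ∂F_x/∂x + ∂F_y/∂y + ∂F_z/∂z = 1 + 1 + 1 = 3.

In spherical coordinates, x = ρ sin(φ) cos(θ), y = ρ sin(φ) sin(θ), z = ρ cos(φ), dV = ρ^2 sin(φ) dρ dφ dθ, with 0 ≤ ρ ≤ 3, 0 ≤ φ ≤ π, 0 ≤ θ ≤ 2π.

The integrand, after substitution and multiplying by the volume element, becomes (3) · ρ^2 sin(φ), so

    ∭_V (∇·F) dV = ∫_0^{2π} ∫_0^{π} ∫_0^{3} (3) · ρ^2 sin(φ) dρ dφ dθ.

Inner (ρ from 0 to 3): 27sin(φ).
Middle (φ from 0 to π): 54.
Outer (θ from 0 to 2π): 108π.

Therefore ∯_{∂V} F · n dS = 108π.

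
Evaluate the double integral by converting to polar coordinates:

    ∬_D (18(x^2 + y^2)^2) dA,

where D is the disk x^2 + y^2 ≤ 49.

The region D is 0 ≤ r ≤ 7, 0 ≤ θ ≤ 2π in polar coordinates, where x = r cos(θ), y = r sin(θ), and dA = r dr dθ.

Under the substitution, the integrand becomes 18r^4, so

    ∬_D (18(x^2 + y^2)^2) dA = ∫_{0}^{2π} ∫_{0}^{7} (18r^4) · r dr dθ.

Inner integral (in r): ∫_{0}^{7} (18r^4) · r dr = 352947.

Outer integral (in θ): ∫_{0}^{2π} (352947) dθ = 705894π.

Therefore ∬_D (18(x^2 + y^2)^2) dA = 705894π.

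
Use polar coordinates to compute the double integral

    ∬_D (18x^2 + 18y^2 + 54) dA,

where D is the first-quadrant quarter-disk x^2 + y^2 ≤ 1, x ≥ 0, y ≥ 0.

The region D is 0 ≤ r ≤ 1, 0 ≤ θ ≤ π/2 in polar coordinates, where x = r cos(θ), y = r sin(θ), and dA = r dr dθ.

Under the substitution, the integrand becomes 18r^2 + 54, so

    ∬_D (18x^2 + 18y^2 + 54) dA = ∫_{0}^{π/2} ∫_{0}^{1} (18r^2 + 54) · r dr dθ.

Inner integral (in r): ∫_{0}^{1} (18r^2 + 54) · r dr = 63/2.

Outer integral (in θ): ∫_{0}^{π/2} (63/2) dθ = 63π/4.

Therefore ∬_D (18x^2 + 18y^2 + 54) dA = 63π/4.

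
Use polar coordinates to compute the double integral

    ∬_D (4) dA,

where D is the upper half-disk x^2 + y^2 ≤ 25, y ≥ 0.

The region D is 0 ≤ r ≤ 5, 0 ≤ θ ≤ π in polar coordinates, where x = r cos(θ), y = r sin(θ), and dA = r dr dθ.

Under the substitution, the integrand becomes 4, so

    ∬_D (4) dA = ∫_{0}^{π} ∫_{0}^{5} (4) · r dr dθ.

Inner integral (in r): ∫_{0}^{5} (4) · r dr = 50.

Outer integral (in θ): ∫_{0}^{π} (50) dθ = 50π.

Therefore ∬_D (4) dA = 50π.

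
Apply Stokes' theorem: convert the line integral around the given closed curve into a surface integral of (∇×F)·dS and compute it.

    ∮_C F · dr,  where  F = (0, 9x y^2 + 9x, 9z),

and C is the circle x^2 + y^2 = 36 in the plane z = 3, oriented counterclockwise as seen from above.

Let S be the flat disk x^2 + y^2 ≤ 36 in the plane z = 3, with upward unit normal n̂ = ẑ. By Stokes' theorem,

    ∮_C F · dr = ∬_S (∇ × F) · n̂ dS = ∬_D (curl F)_z dA,

where D is the disk x^2 + y^2 ≤ 36.

Compute the curl of F = (0, 9x y^2 + 9x, 9z):
    (∇ × F)_x = ∂F_z/∂y - ∂F_y/∂z = 0,
    (∇ × F)_y = ∂F_x/∂z - ∂F_z/∂x = 0,
    (∇ × F)_z = ∂F_y/∂x - ∂F_x/∂y = 9y^2 + 9.

On z = 3, (curl F)_z = 9y^2 + 9.

Convert to polar (x = r cos θ, y = r sin θ, dA = r dr dθ); the integrand becomes 9r^2sin(θ)^2 + 9, so

    ∬_D (curl F)_z dA = ∫_0^{2π} ∫_0^{6} (9r^2sin(θ)^2 + 9) · r dr dθ.

Inner (r from 0 to 6): 2916sin(θ)^2 + 162.
Outer (θ from 0 to 2π): 3240π.

Therefore ∮_C F · dr = 3240π.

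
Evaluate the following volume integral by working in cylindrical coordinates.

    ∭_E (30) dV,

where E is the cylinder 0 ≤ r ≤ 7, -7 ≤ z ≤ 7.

In cylindrical coordinates, x = r cos(θ), y = r sin(θ), z = z, and dV = r dr dθ dz.

The integrand becomes 30, so

    ∭_E (30) dV = ∫_{0}^{2π} ∫_{0}^{7} ∫_{-7}^{7} (30) · r dz dr dθ.

Inner (z): 420r.
Middle (r from 0 to 7): 10290.
Outer (θ): 20580π.

Therefore the triple integral equals 20580π.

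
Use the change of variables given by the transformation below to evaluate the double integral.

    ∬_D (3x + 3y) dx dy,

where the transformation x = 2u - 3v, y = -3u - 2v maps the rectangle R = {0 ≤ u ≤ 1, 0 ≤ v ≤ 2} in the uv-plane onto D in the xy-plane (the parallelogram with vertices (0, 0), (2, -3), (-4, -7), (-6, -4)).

Compute the Jacobian determinant of (x, y) with respect to (u, v):

    ∂(x,y)/∂(u,v) = | 2  -3 | = (2)(-2) - (-3)(-3) = -13.
                   | -3  -2 |

Its absolute value is |J| = 13 (the area scaling factor).

Substituting x = 2u - 3v, y = -3u - 2v into the integrand,

    3x + 3y → -3u - 15v,

so the integral becomes

    ∬_R (-3u - 15v) · |J| du dv = ∫_0^1 ∫_0^2 (-39u - 195v) dv du.

Inner (v): -78u - 390.
Outer (u): -429.

Therefore ∬_D (3x + 3y) dx dy = -429.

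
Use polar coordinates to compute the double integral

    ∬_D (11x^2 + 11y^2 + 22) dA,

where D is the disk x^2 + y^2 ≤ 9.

The region D is 0 ≤ r ≤ 3, 0 ≤ θ ≤ 2π in polar coordinates, where x = r cos(θ), y = r sin(θ), and dA = r dr dθ.

Under the substitution, the integrand becomes 11r^2 + 22, so

    ∬_D (11x^2 + 11y^2 + 22) dA = ∫_{0}^{2π} ∫_{0}^{3} (11r^2 + 22) · r dr dθ.

Inner integral (in r): ∫_{0}^{3} (11r^2 + 22) · r dr = 1287/4.

Outer integral (in θ): ∫_{0}^{2π} (1287/4) dθ = 1287π/2.

Therefore ∬_D (11x^2 + 11y^2 + 22) dA = 1287π/2.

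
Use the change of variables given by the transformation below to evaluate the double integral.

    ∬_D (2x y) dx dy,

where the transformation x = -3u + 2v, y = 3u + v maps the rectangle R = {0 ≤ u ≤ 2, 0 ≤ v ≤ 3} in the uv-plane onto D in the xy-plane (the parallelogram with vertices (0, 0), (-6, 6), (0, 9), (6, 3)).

Compute the Jacobian determinant of (x, y) with respect to (u, v):

    ∂(x,y)/∂(u,v) = | -3  2 | = (-3)(1) - (2)(3) = -9.
                   | 3  1 |

Its absolute value is |J| = 9 (the area scaling factor).

Substituting x = -3u + 2v, y = 3u + v into the integrand,

    2x y → -18u^2 + 6u v + 4v^2,

so the integral becomes

    ∬_R (-18u^2 + 6u v + 4v^2) · |J| du dv = ∫_0^2 ∫_0^3 (-162u^2 + 54u v + 36v^2) dv du.

Inner (v): -486u^2 + 243u + 324.
Outer (u): -162.

Therefore ∬_D (2x y) dx dy = -162.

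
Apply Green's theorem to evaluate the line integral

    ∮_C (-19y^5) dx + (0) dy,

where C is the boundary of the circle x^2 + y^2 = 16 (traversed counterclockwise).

Green's theorem converts the closed line integral into a double integral over the enclosed region D:

    ∮_C P dx + Q dy = ∬_D (∂Q/∂x - ∂P/∂y) dA.

Here P = -19y^5, Q = 0, so

    ∂Q/∂x = 0,    ∂P/∂y = -95y^4,
    ∂Q/∂x - ∂P/∂y = 95y^4.

D is the region x^2 + y^2 ≤ 16. Evaluating the double integral:

In polar coordinates (x = r cos θ, y = r sin θ, dA = r dr dθ) the integrand becomes 95r^4sin(θ)^4, so

    ∬_D (95y^4) dA = ∫_0^{2π} ∫_0^{4} (95r^4sin(θ)^4) · r dr dθ.

Inner (r from 0 to 4): 194560sin(θ)^4/3.
Outer (θ from 0 to 2π): 48640π.

Therefore ∮_C P dx + Q dy = 48640π.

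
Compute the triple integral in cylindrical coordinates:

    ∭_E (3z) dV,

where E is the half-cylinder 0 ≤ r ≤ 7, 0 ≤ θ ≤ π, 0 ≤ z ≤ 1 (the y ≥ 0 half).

In cylindrical coordinates, x = r cos(θ), y = r sin(θ), z = z, and dV = r dr dθ dz.

The integrand becomes 3z, so

    ∭_E (3z) dV = ∫_{0}^{π} ∫_{0}^{7} ∫_{0}^{1} (3z) · r dz dr dθ.

Inner (z): 3r/2.
Middle (r from 0 to 7): 147/4.
Outer (θ): 147π/4.

Therefore the triple integral equals 147π/4.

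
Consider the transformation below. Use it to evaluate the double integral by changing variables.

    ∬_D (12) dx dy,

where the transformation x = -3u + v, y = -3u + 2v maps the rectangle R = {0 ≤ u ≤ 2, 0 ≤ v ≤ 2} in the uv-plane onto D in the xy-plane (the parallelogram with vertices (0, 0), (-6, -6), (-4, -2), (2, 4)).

Compute the Jacobian determinant of (x, y) with respect to (u, v):

    ∂(x,y)/∂(u,v) = | -3  1 | = (-3)(2) - (1)(-3) = -3.
                   | -3  2 |

Its absolute value is |J| = 3 (the area scaling factor).

Substituting x = -3u + v, y = -3u + 2v into the integrand,

    12 → 12,

so the integral becomes

    ∬_R (12) · |J| du dv = ∫_0^2 ∫_0^2 (36) dv du.

Inner (v): 72.
Outer (u): 144.

Therefore ∬_D (12) dx dy = 144.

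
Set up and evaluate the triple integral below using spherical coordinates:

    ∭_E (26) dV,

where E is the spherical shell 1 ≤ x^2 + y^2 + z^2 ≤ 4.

In spherical coordinates, x = ρ sin(φ) cos(θ), y = ρ sin(φ) sin(θ), z = ρ cos(φ), and dV = ρ^2 sin(φ) dρ dφ dθ.

The integrand becomes 26, so

    ∭_E (26) dV = ∫_{0}^{2π} ∫_{0}^{π} ∫_{1}^{2} (26) · ρ^2 sin(φ) dρ dφ dθ.

Inner (ρ): 182sin(φ)/3.
Middle (φ): 364/3.
Outer (θ): 728π/3.

Therefore the triple integral equals 728π/3.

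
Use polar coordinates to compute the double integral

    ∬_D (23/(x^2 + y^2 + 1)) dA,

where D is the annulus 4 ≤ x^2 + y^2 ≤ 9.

The region D is 2 ≤ r ≤ 3, 0 ≤ θ ≤ 2π in polar coordinates, where x = r cos(θ), y = r sin(θ), and dA = r dr dθ.

Under the substitution, the integrand becomes 23/(r^2 + 1), so

    ∬_D (23/(x^2 + y^2 + 1)) dA = ∫_{0}^{2π} ∫_{2}^{3} (23/(r^2 + 1)) · r dr dθ.

Inner integral (in r): ∫_{2}^{3} (23/(r^2 + 1)) · r dr = 23log(2)/2.

Outer integral (in θ): ∫_{0}^{2π} (23log(2)/2) dθ = 23π log(2).

Therefore ∬_D (23/(x^2 + y^2 + 1)) dA = 23π log(2).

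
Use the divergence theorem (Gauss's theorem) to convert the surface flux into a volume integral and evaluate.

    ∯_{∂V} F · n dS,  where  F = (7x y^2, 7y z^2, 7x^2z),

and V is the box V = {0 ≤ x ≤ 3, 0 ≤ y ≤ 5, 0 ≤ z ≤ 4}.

By the divergence theorem,

    ∯_{∂V} F · n dS = ∭_V (∇ · F) dV.

Compute the divergence:
    ∇ · F = ∂F_x/∂x + ∂F_y/∂y + ∂F_z/∂z = 7y^2 + 7z^2 + 7x^2 = 7x^2 + 7y^2 + 7z^2.

V is a rectangular box, so dV = dx dy dz with 0 ≤ x ≤ 3, 0 ≤ y ≤ 5, 0 ≤ z ≤ 4.

Integrate (7x^2 + 7y^2 + 7z^2) over V as an iterated integral:

    ∭_V (∇·F) dV = ∫_0^{3} ∫_0^{5} ∫_0^{4} (7x^2 + 7y^2 + 7z^2) dz dy dx.

Inner (z from 0 to 4): 28x^2 + 28y^2 + 448/3.
Middle (y from 0 to 5): 140x^2 + 5740/3.
Outer (x from 0 to 3): 7000.

Therefore ∯_{∂V} F · n dS = 7000.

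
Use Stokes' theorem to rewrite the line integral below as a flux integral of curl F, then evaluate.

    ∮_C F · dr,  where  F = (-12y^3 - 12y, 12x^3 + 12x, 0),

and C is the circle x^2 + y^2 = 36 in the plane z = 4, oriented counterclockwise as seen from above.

Let S be the flat disk x^2 + y^2 ≤ 36 in the plane z = 4, with upward unit normal n̂ = ẑ. By Stokes' theorem,

    ∮_C F · dr = ∬_S (∇ × F) · n̂ dS = ∬_D (curl F)_z dA,

where D is the disk x^2 + y^2 ≤ 36.

Compute the curl of F = (-12y^3 - 12y, 12x^3 + 12x, 0):
    (∇ × F)_x = ∂F_z/∂y - ∂F_y/∂z = 0,
    (∇ × F)_y = ∂F_x/∂z - ∂F_z/∂x = 0,
    (∇ × F)_z = ∂F_y/∂x - ∂F_x/∂y = 36x^2 + 36y^2 + 24.

On z = 4, (curl F)_z = 36x^2 + 36y^2 + 24.

Convert to polar (x = r cos θ, y = r sin θ, dA = r dr dθ); the integrand becomes 36r^2 + 24, so

    ∬_D (curl F)_z dA = ∫_0^{2π} ∫_0^{6} (36r^2 + 24) · r dr dθ.

Inner (r from 0 to 6): 12096.
Outer (θ from 0 to 2π): 24192π.

Therefore ∮_C F · dr = 24192π.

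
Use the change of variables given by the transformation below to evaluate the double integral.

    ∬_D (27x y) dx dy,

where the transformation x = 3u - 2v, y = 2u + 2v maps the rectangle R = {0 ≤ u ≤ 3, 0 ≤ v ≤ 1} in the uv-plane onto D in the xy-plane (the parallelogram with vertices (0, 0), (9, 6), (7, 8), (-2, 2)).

Compute the Jacobian determinant of (x, y) with respect to (u, v):

    ∂(x,y)/∂(u,v) = | 3  -2 | = (3)(2) - (-2)(2) = 10.
                   | 2  2 |

Its absolute value is |J| = 10 (the area scaling factor).

Substituting x = 3u - 2v, y = 2u + 2v into the integrand,

    27x y → 162u^2 + 54u v - 108v^2,

so the integral becomes

    ∬_R (162u^2 + 54u v - 108v^2) · |J| du dv = ∫_0^3 ∫_0^1 (1620u^2 + 540u v - 1080v^2) dv du.

Inner (v): 1620u^2 + 270u - 360.
Outer (u): 14715.

Therefore ∬_D (27x y) dx dy = 14715.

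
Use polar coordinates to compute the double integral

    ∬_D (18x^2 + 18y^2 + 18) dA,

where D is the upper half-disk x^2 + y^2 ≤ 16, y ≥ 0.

The region D is 0 ≤ r ≤ 4, 0 ≤ θ ≤ π in polar coordinates, where x = r cos(θ), y = r sin(θ), and dA = r dr dθ.

Under the substitution, the integrand becomes 18r^2 + 18, so

    ∬_D (18x^2 + 18y^2 + 18) dA = ∫_{0}^{π} ∫_{0}^{4} (18r^2 + 18) · r dr dθ.

Inner integral (in r): ∫_{0}^{4} (18r^2 + 18) · r dr = 1296.

Outer integral (in θ): ∫_{0}^{π} (1296) dθ = 1296π.

Therefore ∬_D (18x^2 + 18y^2 + 18) dA = 1296π.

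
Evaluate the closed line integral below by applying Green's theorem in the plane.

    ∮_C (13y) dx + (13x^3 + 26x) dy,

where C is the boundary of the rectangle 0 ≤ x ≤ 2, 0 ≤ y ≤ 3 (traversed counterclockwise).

Green's theorem converts the closed line integral into a double integral over the enclosed region D:

    ∮_C P dx + Q dy = ∬_D (∂Q/∂x - ∂P/∂y) dA.

Here P = 13y, Q = 13x^3 + 26x, so

    ∂Q/∂x = 39x^2 + 26,    ∂P/∂y = 13,
    ∂Q/∂x - ∂P/∂y = 39x^2 + 13.

D is the region 0 ≤ x ≤ 2, 0 ≤ y ≤ 3. Evaluating the double integral:

    ∬_D (39x^2 + 13) dA = ∫_0^{2} ∫_0^{3} (39x^2 + 13) dy dx.

Inner (y from 0 to 3): 117x^2 + 39.
Outer (x from 0 to 2): 390.

Therefore ∮_C P dx + Q dy = 390.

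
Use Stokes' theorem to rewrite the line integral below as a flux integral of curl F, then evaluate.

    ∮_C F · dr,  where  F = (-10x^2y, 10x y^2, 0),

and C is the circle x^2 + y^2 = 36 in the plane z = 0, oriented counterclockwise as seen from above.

Let S be the flat disk x^2 + y^2 ≤ 36 in the plane z = 0, with upward unit normal n̂ = ẑ. By Stokes' theorem,

    ∮_C F · dr = ∬_S (∇ × F) · n̂ dS = ∬_D (curl F)_z dA,

where D is the disk x^2 + y^2 ≤ 36.

Compute the curl of F = (-10x^2y, 10x y^2, 0):
    (∇ × F)_x = ∂F_z/∂y - ∂F_y/∂z = 0,
    (∇ × F)_y = ∂F_x/∂z - ∂F_z/∂x = 0,
    (∇ × F)_z = ∂F_y/∂x - ∂F_x/∂y = 10x^2 + 10y^2.

On z = 0, (curl F)_z = 10x^2 + 10y^2.

Convert to polar (x = r cos θ, y = r sin θ, dA = r dr dθ); the integrand becomes 10r^2, so

    ∬_D (curl F)_z dA = ∫_0^{2π} ∫_0^{6} (10r^2) · r dr dθ.

Inner (r from 0 to 6): 3240.
Outer (θ from 0 to 2π): 6480π.

Therefore ∮_C F · dr = 6480π.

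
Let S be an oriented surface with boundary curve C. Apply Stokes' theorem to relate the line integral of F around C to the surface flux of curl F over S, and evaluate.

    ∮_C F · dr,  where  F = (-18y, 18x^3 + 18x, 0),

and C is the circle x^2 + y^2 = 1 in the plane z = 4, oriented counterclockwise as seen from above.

Let S be the flat disk x^2 + y^2 ≤ 1 in the plane z = 4, with upward unit normal n̂ = ẑ. By Stokes' theorem,

    ∮_C F · dr = ∬_S (∇ × F) · n̂ dS = ∬_D (curl F)_z dA,

where D is the disk x^2 + y^2 ≤ 1.

Compute the curl of F = (-18y, 18x^3 + 18x, 0):
    (∇ × F)_x = ∂F_z/∂y - ∂F_y/∂z = 0,
    (∇ × F)_y = ∂F_x/∂z - ∂F_z/∂x = 0,
    (∇ × F)_z = ∂F_y/∂x - ∂F_x/∂y = 54x^2 + 36.

On z = 4, (curl F)_z = 54x^2 + 36.

Convert to polar (x = r cos θ, y = r sin θ, dA = r dr dθ); the integrand becomes 54r^2cos(θ)^2 + 36, so

    ∬_D (curl F)_z dA = ∫_0^{2π} ∫_0^{1} (54r^2cos(θ)^2 + 36) · r dr dθ.

Inner (r from 0 to 1): 27cos(θ)^2/2 + 18.
Outer (θ from 0 to 2π): 99π/2.

Therefore ∮_C F · dr = 99π/2.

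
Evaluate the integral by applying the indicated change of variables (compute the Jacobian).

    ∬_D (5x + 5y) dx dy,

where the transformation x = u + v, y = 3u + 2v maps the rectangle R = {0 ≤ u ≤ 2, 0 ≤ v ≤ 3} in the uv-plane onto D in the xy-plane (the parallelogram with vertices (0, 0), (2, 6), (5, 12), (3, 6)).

Compute the Jacobian determinant of (x, y) with respect to (u, v):

    ∂(x,y)/∂(u,v) = | 1  1 | = (1)(2) - (1)(3) = -1.
                   | 3  2 |

Its absolute value is |J| = 1 (the area scaling factor).

Substituting x = u + v, y = 3u + 2v into the integrand,

    5x + 5y → 20u + 15v,

so the integral becomes

    ∬_R (20u + 15v) · |J| du dv = ∫_0^2 ∫_0^3 (20u + 15v) dv du.

Inner (v): 60u + 135/2.
Outer (u): 255.

Therefore ∬_D (5x + 5y) dx dy = 255.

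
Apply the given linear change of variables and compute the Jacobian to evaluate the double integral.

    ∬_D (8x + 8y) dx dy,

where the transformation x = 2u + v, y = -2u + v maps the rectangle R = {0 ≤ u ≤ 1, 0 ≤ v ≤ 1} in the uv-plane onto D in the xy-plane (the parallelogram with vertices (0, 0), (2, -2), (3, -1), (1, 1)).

Compute the Jacobian determinant of (x, y) with respect to (u, v):

    ∂(x,y)/∂(u,v) = | 2  1 | = (2)(1) - (1)(-2) = 4.
                   | -2  1 |

Its absolute value is |J| = 4 (the area scaling factor).

Substituting x = 2u + v, y = -2u + v into the integrand,

    8x + 8y → 16v,

so the integral becomes

    ∬_R (16v) · |J| du dv = ∫_0^1 ∫_0^1 (64v) dv du.

Inner (v): 32.
Outer (u): 32.

Therefore ∬_D (8x + 8y) dx dy = 32.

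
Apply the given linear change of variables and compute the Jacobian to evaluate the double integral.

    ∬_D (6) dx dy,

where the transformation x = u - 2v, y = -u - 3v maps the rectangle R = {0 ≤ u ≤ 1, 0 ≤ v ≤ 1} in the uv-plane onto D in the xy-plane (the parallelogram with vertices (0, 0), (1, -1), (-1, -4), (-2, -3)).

Compute the Jacobian determinant of (x, y) with respect to (u, v):

    ∂(x,y)/∂(u,v) = | 1  -2 | = (1)(-3) - (-2)(-1) = -5.
                   | -1  -3 |

Its absolute value is |J| = 5 (the area scaling factor).

Substituting x = u - 2v, y = -u - 3v into the integrand,

    6 → 6,

so the integral becomes

    ∬_R (6) · |J| du dv = ∫_0^1 ∫_0^1 (30) dv du.

Inner (v): 30.
Outer (u): 30.

Therefore ∬_D (6) dx dy = 30.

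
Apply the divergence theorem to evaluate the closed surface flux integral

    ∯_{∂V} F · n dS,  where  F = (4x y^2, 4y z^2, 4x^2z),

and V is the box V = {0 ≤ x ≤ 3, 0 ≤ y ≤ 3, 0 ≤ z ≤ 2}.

By the divergence theorem,

    ∯_{∂V} F · n dS = ∭_V (∇ · F) dV.

Compute the divergence:
    ∇ · F = ∂F_x/∂x + ∂F_y/∂y + ∂F_z/∂z = 4y^2 + 4z^2 + 4x^2 = 4x^2 + 4y^2 + 4z^2.

V is a rectangular box, so dV = dx dy dz with 0 ≤ x ≤ 3, 0 ≤ y ≤ 3, 0 ≤ z ≤ 2.

Integrate (4x^2 + 4y^2 + 4z^2) over V as an iterated integral:

    ∭_V (∇·F) dV = ∫_0^{3} ∫_0^{3} ∫_0^{2} (4x^2 + 4y^2 + 4z^2) dz dy dx.

Inner (z from 0 to 2): 8x^2 + 8y^2 + 32/3.
Middle (y from 0 to 3): 24x^2 + 104.
Outer (x from 0 to 3): 528.

Therefore ∯_{∂V} F · n dS = 528.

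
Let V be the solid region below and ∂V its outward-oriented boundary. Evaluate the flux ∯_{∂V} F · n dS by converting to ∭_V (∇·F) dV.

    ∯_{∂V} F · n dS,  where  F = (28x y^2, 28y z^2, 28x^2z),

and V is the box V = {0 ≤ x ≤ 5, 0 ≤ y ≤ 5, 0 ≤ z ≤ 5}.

By the divergence theorem,

    ∯_{∂V} F · n dS = ∭_V (∇ · F) dV.

Compute the divergence:
    ∇ · F = ∂F_x/∂x + ∂F_y/∂y + ∂F_z/∂z = 28y^2 + 28z^2 + 28x^2 = 28x^2 + 28y^2 + 28z^2.

V is a rectangular box, so dV = dx dy dz with 0 ≤ x ≤ 5, 0 ≤ y ≤ 5, 0 ≤ z ≤ 5.

Integrate (28x^2 + 28y^2 + 28z^2) over V as an iterated integral:

    ∭_V (∇·F) dV = ∫_0^{5} ∫_0^{5} ∫_0^{5} (28x^2 + 28y^2 + 28z^2) dz dy dx.

Inner (z from 0 to 5): 140x^2 + 140y^2 + 3500/3.
Middle (y from 0 to 5): 700x^2 + 35000/3.
Outer (x from 0 to 5): 87500.

Therefore ∯_{∂V} F · n dS = 87500.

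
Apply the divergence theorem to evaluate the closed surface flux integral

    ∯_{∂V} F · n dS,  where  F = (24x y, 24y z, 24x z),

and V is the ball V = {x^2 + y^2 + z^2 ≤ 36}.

By the divergence theorem,

    ∯_{∂V} F · n dS = ∭_V (∇ · F) dV.

Compute the divergence:
    ∇ · F = ∂F_x/∂x + ∂F_y/∂y + ∂F_z/∂z = 24y + 24z + 24x = 24x + 24y + 24z.

In spherical coordinates, x = ρ sin(φ) cos(θ), y = ρ sin(φ) sin(θ), z = ρ cos(φ), dV = ρ^2 sin(φ) dρ dφ dθ, with 0 ≤ ρ ≤ 6, 0 ≤ φ ≤ π, 0 ≤ θ ≤ 2π.

The integrand, after substitution and multiplying by the volume element, becomes (24ρ (sqrt(2)sin(φ)sin(θ + π/4) + cos(φ))) · ρ^2 sin(φ), so

    ∭_V (∇·F) dV = ∫_0^{2π} ∫_0^{π} ∫_0^{6} (24ρ (sqrt(2)sin(φ)sin(θ + π/4) + cos(φ))) · ρ^2 sin(φ) dρ dφ dθ.

Inner (ρ from 0 to 6): 7776(sqrt(2)sin(φ)sin(θ + π/4) + cos(φ))sin(φ).
Middle (φ from 0 to π): 3888sqrt(2)π sin(θ + π/4).
Outer (θ from 0 to 2π): 0.

Therefore ∯_{∂V} F · n dS = 0.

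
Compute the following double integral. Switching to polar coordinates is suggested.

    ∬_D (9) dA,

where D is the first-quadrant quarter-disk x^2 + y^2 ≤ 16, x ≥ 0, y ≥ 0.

The region D is 0 ≤ r ≤ 4, 0 ≤ θ ≤ π/2 in polar coordinates, where x = r cos(θ), y = r sin(θ), and dA = r dr dθ.

Under the substitution, the integrand becomes 9, so

    ∬_D (9) dA = ∫_{0}^{π/2} ∫_{0}^{4} (9) · r dr dθ.

Inner integral (in r): ∫_{0}^{4} (9) · r dr = 72.

Outer integral (in θ): ∫_{0}^{π/2} (72) dθ = 36π.

Therefore ∬_D (9) dA = 36π.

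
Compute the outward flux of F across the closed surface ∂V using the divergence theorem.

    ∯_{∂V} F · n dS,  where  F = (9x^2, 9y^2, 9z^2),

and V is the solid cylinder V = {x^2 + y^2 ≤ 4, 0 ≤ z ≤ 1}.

By the divergence theorem,

    ∯_{∂V} F · n dS = ∭_V (∇ · F) dV.

Compute the divergence:
    ∇ · F = ∂F_x/∂x + ∂F_y/∂y + ∂F_z/∂z = 18x + 18y + 18z.

In cylindrical coordinates, x = r cos(θ), y = r sin(θ), z = z, dV = r dr dθ dz, with 0 ≤ r ≤ 2, 0 ≤ θ ≤ 2π, 0 ≤ z ≤ 1.

The integrand, after substitution and multiplying by the volume element, becomes (18sqrt(2)r sin(θ + π/4) + 18z) · r, so

    ∭_V (∇·F) dV = ∫_0^{2π} ∫_0^{2} ∫_0^{1} (18sqrt(2)r sin(θ + π/4) + 18z) · r dz dr dθ.

Inner (z from 0 to 1): 9r (2sqrt(2)r sin(θ + π/4) + 1).
Middle (r from 0 to 2): 48sqrt(2)sin(θ + π/4) + 18.
Outer (θ from 0 to 2π): 36π.

Therefore ∯_{∂V} F · n dS = 36π.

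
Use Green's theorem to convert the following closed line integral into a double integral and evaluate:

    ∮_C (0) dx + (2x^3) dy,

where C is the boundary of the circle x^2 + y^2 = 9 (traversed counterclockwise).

Green's theorem converts the closed line integral into a double integral over the enclosed region D:

    ∮_C P dx + Q dy = ∬_D (∂Q/∂x - ∂P/∂y) dA.

Here P = 0, Q = 2x^3, so

    ∂Q/∂x = 6x^2,    ∂P/∂y = 0,
    ∂Q/∂x - ∂P/∂y = 6x^2.

D is the region x^2 + y^2 ≤ 9. Evaluating the double integral:

In polar coordinates (x = r cos θ, y = r sin θ, dA = r dr dθ) the integrand becomes 6r^2cos(θ)^2, so

    ∬_D (6x^2) dA = ∫_0^{2π} ∫_0^{3} (6r^2cos(θ)^2) · r dr dθ.

Inner (r from 0 to 3): 243cos(θ)^2/2.
Outer (θ from 0 to 2π): 243π/2.

Therefore ∮_C P dx + Q dy = 243π/2.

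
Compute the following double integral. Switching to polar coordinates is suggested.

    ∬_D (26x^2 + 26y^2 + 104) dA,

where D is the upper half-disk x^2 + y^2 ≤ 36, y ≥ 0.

The region D is 0 ≤ r ≤ 6, 0 ≤ θ ≤ π in polar coordinates, where x = r cos(θ), y = r sin(θ), and dA = r dr dθ.

Under the substitution, the integrand becomes 26r^2 + 104, so

    ∬_D (26x^2 + 26y^2 + 104) dA = ∫_{0}^{π} ∫_{0}^{6} (26r^2 + 104) · r dr dθ.

Inner integral (in r): ∫_{0}^{6} (26r^2 + 104) · r dr = 10296.

Outer integral (in θ): ∫_{0}^{π} (10296) dθ = 10296π.

Therefore ∬_D (26x^2 + 26y^2 + 104) dA = 10296π.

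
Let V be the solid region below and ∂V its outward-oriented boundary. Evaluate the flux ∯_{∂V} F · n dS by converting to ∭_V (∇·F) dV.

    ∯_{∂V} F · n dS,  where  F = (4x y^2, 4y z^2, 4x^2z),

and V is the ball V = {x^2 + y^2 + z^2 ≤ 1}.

By the divergence theorem,

    ∯_{∂V} F · n dS = ∭_V (∇ · F) dV.

Compute the divergence:
    ∇ · F = ∂F_x/∂x + ∂F_y/∂y + ∂F_z/∂z = 4y^2 + 4z^2 + 4x^2 = 4x^2 + 4y^2 + 4z^2.

In spherical coordinates, x = ρ sin(φ) cos(θ), y = ρ sin(φ) sin(θ), z = ρ cos(φ), dV = ρ^2 sin(φ) dρ dφ dθ, with 0 ≤ ρ ≤ 1, 0 ≤ φ ≤ π, 0 ≤ θ ≤ 2π.

The integrand, after substitution and multiplying by the volume element, becomes (4ρ^2) · ρ^2 sin(φ), so

    ∭_V (∇·F) dV = ∫_0^{2π} ∫_0^{π} ∫_0^{1} (4ρ^2) · ρ^2 sin(φ) dρ dφ dθ.

Inner (ρ from 0 to 1): 4sin(φ)/5.
Middle (φ from 0 to π): 8/5.
Outer (θ from 0 to 2π): 16π/5.

Therefore ∯_{∂V} F · n dS = 16π/5.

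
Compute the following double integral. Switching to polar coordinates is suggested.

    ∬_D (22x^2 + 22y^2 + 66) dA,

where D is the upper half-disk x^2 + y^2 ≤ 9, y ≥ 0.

The region D is 0 ≤ r ≤ 3, 0 ≤ θ ≤ π in polar coordinates, where x = r cos(θ), y = r sin(θ), and dA = r dr dθ.

Under the substitution, the integrand becomes 22r^2 + 66, so

    ∬_D (22x^2 + 22y^2 + 66) dA = ∫_{0}^{π} ∫_{0}^{3} (22r^2 + 66) · r dr dθ.

Inner integral (in r): ∫_{0}^{3} (22r^2 + 66) · r dr = 1485/2.

Outer integral (in θ): ∫_{0}^{π} (1485/2) dθ = 1485π/2.

Therefore ∬_D (22x^2 + 22y^2 + 66) dA = 1485π/2.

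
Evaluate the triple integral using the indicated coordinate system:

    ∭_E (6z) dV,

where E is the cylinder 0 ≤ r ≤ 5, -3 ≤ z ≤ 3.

In cylindrical coordinates, x = r cos(θ), y = r sin(θ), z = z, and dV = r dr dθ dz.

The integrand becomes 6z, so

    ∭_E (6z) dV = ∫_{0}^{2π} ∫_{0}^{5} ∫_{-3}^{3} (6z) · r dz dr dθ.

Inner (z): 0.
Middle (r from 0 to 5): 0.
Outer (θ): 0.

Therefore the triple integral equals 0.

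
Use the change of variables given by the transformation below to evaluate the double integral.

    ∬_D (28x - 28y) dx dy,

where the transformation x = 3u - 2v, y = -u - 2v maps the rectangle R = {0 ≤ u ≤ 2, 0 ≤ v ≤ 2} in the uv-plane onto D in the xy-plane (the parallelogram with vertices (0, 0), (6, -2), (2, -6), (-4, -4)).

Compute the Jacobian determinant of (x, y) with respect to (u, v):

    ∂(x,y)/∂(u,v) = | 3  -2 | = (3)(-2) - (-2)(-1) = -8.
                   | -1  -2 |

Its absolute value is |J| = 8 (the area scaling factor).

Substituting x = 3u - 2v, y = -u - 2v into the integrand,

    28x - 28y → 112u,

so the integral becomes

    ∬_R (112u) · |J| du dv = ∫_0^2 ∫_0^2 (896u) dv du.

Inner (v): 1792u.
Outer (u): 3584.

Therefore ∬_D (28x - 28y) dx dy = 3584.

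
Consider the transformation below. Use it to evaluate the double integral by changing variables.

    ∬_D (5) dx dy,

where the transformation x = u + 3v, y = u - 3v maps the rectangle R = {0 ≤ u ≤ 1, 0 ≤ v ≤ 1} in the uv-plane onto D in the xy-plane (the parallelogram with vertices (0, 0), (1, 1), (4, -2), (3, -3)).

Compute the Jacobian determinant of (x, y) with respect to (u, v):

    ∂(x,y)/∂(u,v) = | 1  3 | = (1)(-3) - (3)(1) = -6.
                   | 1  -3 |

Its absolute value is |J| = 6 (the area scaling factor).

Substituting x = u + 3v, y = u - 3v into the integrand,

    5 → 5,

so the integral becomes

    ∬_R (5) · |J| du dv = ∫_0^1 ∫_0^1 (30) dv du.

Inner (v): 30.
Outer (u): 30.

Therefore ∬_D (5) dx dy = 30.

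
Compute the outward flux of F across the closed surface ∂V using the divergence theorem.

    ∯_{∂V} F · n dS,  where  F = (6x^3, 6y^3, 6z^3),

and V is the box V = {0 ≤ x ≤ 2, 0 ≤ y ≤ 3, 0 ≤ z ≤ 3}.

By the divergence theorem,

    ∯_{∂V} F · n dS = ∭_V (∇ · F) dV.

Compute the divergence:
    ∇ · F = ∂F_x/∂x + ∂F_y/∂y + ∂F_z/∂z = 18x^2 + 18y^2 + 18z^2.

V is a rectangular box, so dV = dx dy dz with 0 ≤ x ≤ 2, 0 ≤ y ≤ 3, 0 ≤ z ≤ 3.

Integrate (18x^2 + 18y^2 + 18z^2) over V as an iterated integral:

    ∭_V (∇·F) dV = ∫_0^{2} ∫_0^{3} ∫_0^{3} (18x^2 + 18y^2 + 18z^2) dz dy dx.

Inner (z from 0 to 3): 54x^2 + 54y^2 + 162.
Middle (y from 0 to 3): 162x^2 + 972.
Outer (x from 0 to 2): 2376.

Therefore ∯_{∂V} F · n dS = 2376.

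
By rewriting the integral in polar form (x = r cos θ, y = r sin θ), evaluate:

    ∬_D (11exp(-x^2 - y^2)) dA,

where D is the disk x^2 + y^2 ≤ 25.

The region D is 0 ≤ r ≤ 5, 0 ≤ θ ≤ 2π in polar coordinates, where x = r cos(θ), y = r sin(θ), and dA = r dr dθ.

Under the substitution, the integrand becomes 11exp(-r^2), so

    ∬_D (11exp(-x^2 - y^2)) dA = ∫_{0}^{2π} ∫_{0}^{5} (11exp(-r^2)) · r dr dθ.

Inner integral (in r): ∫_{0}^{5} (11exp(-r^2)) · r dr = 11/2 - 11exp(-25)/2.

Outer integral (in θ): ∫_{0}^{2π} (11/2 - 11exp(-25)/2) dθ = -11π exp(-25) + 11π.

Therefore ∬_D (11exp(-x^2 - y^2)) dA = -11π exp(-25) + 11π.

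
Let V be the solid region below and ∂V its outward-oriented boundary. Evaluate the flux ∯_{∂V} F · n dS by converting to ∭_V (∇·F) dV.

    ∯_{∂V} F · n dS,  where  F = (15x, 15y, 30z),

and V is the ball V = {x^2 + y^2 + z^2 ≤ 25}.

By the divergence theorem,

    ∯_{∂V} F · n dS = ∭_V (∇ · F) dV.

Compute the divergence:
    ∇ · F = ∂F_x/∂x + ∂F_y/∂y + ∂F_z/∂z = 15 + 15 + 30 = 60.

In spherical coordinates, x = ρ sin(φ) cos(θ), y = ρ sin(φ) sin(θ), z = ρ cos(φ), dV = ρ^2 sin(φ) dρ dφ dθ, with 0 ≤ ρ ≤ 5, 0 ≤ φ ≤ π, 0 ≤ θ ≤ 2π.

The integrand, after substitution and multiplying by the volume element, becomes (60) · ρ^2 sin(φ), so

    ∭_V (∇·F) dV = ∫_0^{2π} ∫_0^{π} ∫_0^{5} (60) · ρ^2 sin(φ) dρ dφ dθ.

Inner (ρ from 0 to 5): 2500sin(φ).
Middle (φ from 0 to π): 5000.
Outer (θ from 0 to 2π): 10000π.

Therefore ∯_{∂V} F · n dS = 10000π.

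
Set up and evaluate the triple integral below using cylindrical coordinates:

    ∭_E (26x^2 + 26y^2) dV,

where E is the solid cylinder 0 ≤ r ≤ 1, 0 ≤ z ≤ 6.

In cylindrical coordinates, x = r cos(θ), y = r sin(θ), z = z, and dV = r dr dθ dz.

The integrand becomes 26r^2, so

    ∭_E (26x^2 + 26y^2) dV = ∫_{0}^{2π} ∫_{0}^{1} ∫_{0}^{6} (26r^2) · r dz dr dθ.

Inner (z): 156r^3.
Middle (r from 0 to 1): 39.
Outer (θ): 78π.

Therefore the triple integral equals 78π.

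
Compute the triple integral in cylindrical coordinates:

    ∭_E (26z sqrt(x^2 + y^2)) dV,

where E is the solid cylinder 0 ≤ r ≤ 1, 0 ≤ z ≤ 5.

In cylindrical coordinates, x = r cos(θ), y = r sin(θ), z = z, and dV = r dr dθ dz.

The integrand becomes 26r z, so

    ∭_E (26z sqrt(x^2 + y^2)) dV = ∫_{0}^{2π} ∫_{0}^{1} ∫_{0}^{5} (26r z) · r dz dr dθ.

Inner (z): 325r^2.
Middle (r from 0 to 1): 325/3.
Outer (θ): 650π/3.

Therefore the triple integral equals 650π/3.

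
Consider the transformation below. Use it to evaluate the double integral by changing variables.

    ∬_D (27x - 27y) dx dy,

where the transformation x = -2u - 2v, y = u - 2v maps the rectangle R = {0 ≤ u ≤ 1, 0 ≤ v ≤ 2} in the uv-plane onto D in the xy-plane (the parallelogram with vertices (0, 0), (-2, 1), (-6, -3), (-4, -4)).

Compute the Jacobian determinant of (x, y) with respect to (u, v):

    ∂(x,y)/∂(u,v) = | -2  -2 | = (-2)(-2) - (-2)(1) = 6.
                   | 1  -2 |

Its absolute value is |J| = 6 (the area scaling factor).

Substituting x = -2u - 2v, y = u - 2v into the integrand,

    27x - 27y → -81u,

so the integral becomes

    ∬_R (-81u) · |J| du dv = ∫_0^1 ∫_0^2 (-486u) dv du.

Inner (v): -972u.
Outer (u): -486.

Therefore ∬_D (27x - 27y) dx dy = -486.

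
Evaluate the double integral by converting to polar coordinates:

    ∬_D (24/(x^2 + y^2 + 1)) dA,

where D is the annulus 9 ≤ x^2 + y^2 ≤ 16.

The region D is 3 ≤ r ≤ 4, 0 ≤ θ ≤ 2π in polar coordinates, where x = r cos(θ), y = r sin(θ), and dA = r dr dθ.

Under the substitution, the integrand becomes 24/(r^2 + 1), so

    ∬_D (24/(x^2 + y^2 + 1)) dA = ∫_{0}^{2π} ∫_{3}^{4} (24/(r^2 + 1)) · r dr dθ.

Inner integral (in r): ∫_{3}^{4} (24/(r^2 + 1)) · r dr = log(582622237229761/1000000000000).

Outer integral (in θ): ∫_{0}^{2π} (log(582622237229761/1000000000000)) dθ = log((582622237229761/1000000000000)^(2π)).

Therefore ∬_D (24/(x^2 + y^2 + 1)) dA = log((582622237229761/1000000000000)^(2π)).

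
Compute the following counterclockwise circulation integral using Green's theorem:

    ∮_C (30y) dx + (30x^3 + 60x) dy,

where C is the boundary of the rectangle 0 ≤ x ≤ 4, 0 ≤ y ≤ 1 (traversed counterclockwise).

Green's theorem converts the closed line integral into a double integral over the enclosed region D:

    ∮_C P dx + Q dy = ∬_D (∂Q/∂x - ∂P/∂y) dA.

Here P = 30y, Q = 30x^3 + 60x, so

    ∂Q/∂x = 90x^2 + 60,    ∂P/∂y = 30,
    ∂Q/∂x - ∂P/∂y = 90x^2 + 30.

D is the region 0 ≤ x ≤ 4, 0 ≤ y ≤ 1. Evaluating the double integral:

    ∬_D (90x^2 + 30) dA = ∫_0^{4} ∫_0^{1} (90x^2 + 30) dy dx.

Inner (y from 0 to 1): 90x^2 + 30.
Outer (x from 0 to 4): 2040.

Therefore ∮_C P dx + Q dy = 2040.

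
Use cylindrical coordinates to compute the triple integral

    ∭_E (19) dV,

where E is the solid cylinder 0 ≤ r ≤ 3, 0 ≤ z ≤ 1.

In cylindrical coordinates, x = r cos(θ), y = r sin(θ), z = z, and dV = r dr dθ dz.

The integrand becomes 19, so

    ∭_E (19) dV = ∫_{0}^{2π} ∫_{0}^{3} ∫_{0}^{1} (19) · r dz dr dθ.

Inner (z): 19r.
Middle (r from 0 to 3): 171/2.
Outer (θ): 171π.

Therefore the triple integral equals 171π.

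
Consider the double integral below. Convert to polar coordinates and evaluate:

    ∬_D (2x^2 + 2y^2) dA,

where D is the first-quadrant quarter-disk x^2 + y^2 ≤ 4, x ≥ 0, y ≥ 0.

The region D is 0 ≤ r ≤ 2, 0 ≤ θ ≤ π/2 in polar coordinates, where x = r cos(θ), y = r sin(θ), and dA = r dr dθ.

Under the substitution, the integrand becomes 2r^2, so

    ∬_D (2x^2 + 2y^2) dA = ∫_{0}^{π/2} ∫_{0}^{2} (2r^2) · r dr dθ.

Inner integral (in r): ∫_{0}^{2} (2r^2) · r dr = 8.

Outer integral (in θ): ∫_{0}^{π/2} (8) dθ = 4π.

Therefore ∬_D (2x^2 + 2y^2) dA = 4π.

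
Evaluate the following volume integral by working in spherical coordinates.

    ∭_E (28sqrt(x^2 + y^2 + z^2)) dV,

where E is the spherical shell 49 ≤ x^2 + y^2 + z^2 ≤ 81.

In spherical coordinates, x = ρ sin(φ) cos(θ), y = ρ sin(φ) sin(θ), z = ρ cos(φ), and dV = ρ^2 sin(φ) dρ dφ dθ.

The integrand becomes 28ρ, so

    ∭_E (28sqrt(x^2 + y^2 + z^2)) dV = ∫_{0}^{2π} ∫_{0}^{π} ∫_{7}^{9} (28ρ) · ρ^2 sin(φ) dρ dφ dθ.

Inner (ρ): 29120sin(φ).
Middle (φ): 58240.
Outer (θ): 116480π.

Therefore the triple integral equals 116480π.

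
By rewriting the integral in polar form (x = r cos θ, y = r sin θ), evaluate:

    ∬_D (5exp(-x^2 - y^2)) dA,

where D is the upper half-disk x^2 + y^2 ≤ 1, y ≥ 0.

The region D is 0 ≤ r ≤ 1, 0 ≤ θ ≤ π in polar coordinates, where x = r cos(θ), y = r sin(θ), and dA = r dr dθ.

Under the substitution, the integrand becomes 5exp(-r^2), so

    ∬_D (5exp(-x^2 - y^2)) dA = ∫_{0}^{π} ∫_{0}^{1} (5exp(-r^2)) · r dr dθ.

Inner integral (in r): ∫_{0}^{1} (5exp(-r^2)) · r dr = 5/2 - 5exp(-1)/2.

Outer integral (in θ): ∫_{0}^{π} (5/2 - 5exp(-1)/2) dθ = -5π (1 - e)exp(-1)/2.

Therefore ∬_D (5exp(-x^2 - y^2)) dA = -5π (1 - e)exp(-1)/2.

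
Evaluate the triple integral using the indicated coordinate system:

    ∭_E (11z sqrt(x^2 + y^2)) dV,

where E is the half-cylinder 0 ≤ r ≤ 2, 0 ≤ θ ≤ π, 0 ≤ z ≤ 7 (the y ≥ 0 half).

In cylindrical coordinates, x = r cos(θ), y = r sin(θ), z = z, and dV = r dr dθ dz.

The integrand becomes 11r z, so

    ∭_E (11z sqrt(x^2 + y^2)) dV = ∫_{0}^{π} ∫_{0}^{2} ∫_{0}^{7} (11r z) · r dz dr dθ.

Inner (z): 539r^2/2.
Middle (r from 0 to 2): 2156/3.
Outer (θ): 2156π/3.

Therefore the triple integral equals 2156π/3.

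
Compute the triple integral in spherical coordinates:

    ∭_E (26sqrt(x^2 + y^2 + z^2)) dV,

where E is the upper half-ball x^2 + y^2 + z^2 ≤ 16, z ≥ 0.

In spherical coordinates, x = ρ sin(φ) cos(θ), y = ρ sin(φ) sin(θ), z = ρ cos(φ), and dV = ρ^2 sin(φ) dρ dφ dθ.

The integrand becomes 26ρ, so

    ∭_E (26sqrt(x^2 + y^2 + z^2)) dV = ∫_{0}^{2π} ∫_{0}^{π/2} ∫_{0}^{4} (26ρ) · ρ^2 sin(φ) dρ dφ dθ.

Inner (ρ): 1664sin(φ).
Middle (φ): 1664.
Outer (θ): 3328π.

Therefore the triple integral equals 3328π.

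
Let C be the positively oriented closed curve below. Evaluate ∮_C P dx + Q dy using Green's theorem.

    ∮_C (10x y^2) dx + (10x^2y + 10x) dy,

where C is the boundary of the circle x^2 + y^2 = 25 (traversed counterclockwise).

Green's theorem converts the closed line integral into a double integral over the enclosed region D:

    ∮_C P dx + Q dy = ∬_D (∂Q/∂x - ∂P/∂y) dA.

Here P = 10x y^2, Q = 10x^2y + 10x, so

    ∂Q/∂x = 20x y + 10,    ∂P/∂y = 20x y,
    ∂Q/∂x - ∂P/∂y = 10.

D is the region x^2 + y^2 ≤ 25. Evaluating the double integral:

In polar coordinates (x = r cos θ, y = r sin θ, dA = r dr dθ) the integrand becomes 10, so

    ∬_D (10) dA = ∫_0^{2π} ∫_0^{5} (10) · r dr dθ.

Inner (r from 0 to 5): 125.
Outer (θ from 0 to 2π): 250π.

Therefore ∮_C P dx + Q dy = 250π.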